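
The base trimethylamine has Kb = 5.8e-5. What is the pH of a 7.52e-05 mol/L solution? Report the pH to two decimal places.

pH = 9.63

(CH3)3N + H2O ⇌ (CH3)3NH+ + OH-
Let x = [OH-] at equilibrium. Kb = x²/(7.52e-05 − x).
x is not negligible relative to C₀; solve x² + 5.8e-05·x − 4.36e-09 = 0.
x = [−5.8e-05 + √(5.8e-05² + 1.74e-08)]/2 = 4.31 × 10^-5 M
pOH = −log(4.31 × 10^-5) = 4.37; pH = 14.00 − 4.37 = 9.63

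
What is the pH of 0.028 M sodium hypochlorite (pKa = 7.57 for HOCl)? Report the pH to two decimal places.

OCl- is the conjugate base of the weak acid HOCl.
Ka = 10^(−7.57) = 2.69 × 10^-8
Kb = Kw/Ka = 1.0×10^-14 / 2.69 × 10^-8 = 3.72 × 10^-7
From the ICE table, Kb = [OH-]²/(0.028 − [OH-]) = 3.72 × 10^-7.
Assume [OH-] ≪ 0.028: [OH-] ≈ √(3.72 × 10^-7 × 0.028) = 1.02 × 10^-4 M
pOH = 3.99, so pH = 14.00 − pOH = 10.01

pH = 10.01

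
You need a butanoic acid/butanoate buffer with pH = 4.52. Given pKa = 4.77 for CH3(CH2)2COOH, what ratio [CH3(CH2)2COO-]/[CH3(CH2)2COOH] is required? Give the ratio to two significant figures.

ratio = 0.56

pH = pKa + log(r) ⇒ log(r) = 4.52 − 4.77 = -0.25
r = [CH3(CH2)2COO-]/[CH3(CH2)2COOH] = 10^(-0.25) = 0.562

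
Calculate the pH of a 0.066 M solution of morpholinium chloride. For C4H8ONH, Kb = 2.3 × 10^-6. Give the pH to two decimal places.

C4H8ONH2+ is the conjugate acid of the weak base C4H8ONH.
Ka = Kw/Kb = 1.0×10^-14 / 2.3 × 10^-6 = 4.35 × 10^-9
From the ICE table, Ka = [H+]²/(0.066 − [H+]) = 4.35 × 10^-9.
Neglecting [H+] in the denominator: [H+] = √(4.35 × 10^-9 × 0.066) = 1.69 × 10^-5 M
Check: 0.026% ionized — well under 5%, approximation valid.
pH = −log(1.69 × 10^-5) = 4.77

pH = 4.77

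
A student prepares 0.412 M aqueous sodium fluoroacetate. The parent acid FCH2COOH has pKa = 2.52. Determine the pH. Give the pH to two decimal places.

FCH2COO- is the conjugate base of the weak acid FCH2COOH.
Ka = 10^(−2.52) = 3.02 × 10^-3
Kb = Kw/Ka = 1.0×10^-14 / 3.02 × 10^-3 = 3.31 × 10^-12
From the ICE table, Kb = [OH-]²/(0.412 − [OH-]) = 3.31 × 10^-12.
Neglecting [OH-] in the denominator: [OH-] = √(3.31 × 10^-12 × 0.412) = 1.17 × 10^-6 M
Check: 0.00028% ionized — well under 5%, approximation valid.
pOH = −log(1.17 × 10^-6) = 5.93; pH = 14.00 − 5.93 = 8.07

pH = 8.07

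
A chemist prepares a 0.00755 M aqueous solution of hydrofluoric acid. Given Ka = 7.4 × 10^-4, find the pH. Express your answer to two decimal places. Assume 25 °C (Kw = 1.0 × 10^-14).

pH = 2.69

HF ⇌ F- + H+
From the ICE table, Ka = x²/(0.00755 − x) = 7.4 × 10^-4.
x is not negligible relative to C₀; solve x² + 0.00074·x − 5.59e-06 = 0.
x = (−Ka + √(Ka² + 4·Ka·C₀))/2 = 2.02 × 10^-3 M
pH = −log(2.02 × 10^-3) = 2.69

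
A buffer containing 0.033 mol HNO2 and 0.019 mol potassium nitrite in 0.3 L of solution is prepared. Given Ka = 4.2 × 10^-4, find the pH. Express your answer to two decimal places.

pH = 3.14

pKa = −log(4.2 × 10^-4) = 3.377
pH = pKa + log([A⁻]/[HA]) = 3.377 + log(0.019/0.033)
pH = 3.377 + (-0.240) = 3.14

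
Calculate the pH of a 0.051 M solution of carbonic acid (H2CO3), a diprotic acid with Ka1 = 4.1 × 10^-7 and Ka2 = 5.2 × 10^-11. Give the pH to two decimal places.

Since Ka1 ≫ Ka2, the first ionization dominates [H+].
Ka1 = x²/(0.051 − x) = 4.1 × 10^-7
x ≈ √(4.1 × 10^-7 × 0.051) = 1.45 × 10^-4 M
pH = −log(1.45 × 10^-4) = 3.84

pH = 3.84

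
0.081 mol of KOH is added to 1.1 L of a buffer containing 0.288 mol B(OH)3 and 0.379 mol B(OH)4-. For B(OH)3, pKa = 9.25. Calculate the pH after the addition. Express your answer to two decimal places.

pH = 9.60

After neutralization: n(B(OH)3) = 0.207 mol, n(B(OH)4-) = 0.46 mol.
Henderson–Hasselbalch with mole ratio 0.46/0.207: pH = 9.25 + (+0.347)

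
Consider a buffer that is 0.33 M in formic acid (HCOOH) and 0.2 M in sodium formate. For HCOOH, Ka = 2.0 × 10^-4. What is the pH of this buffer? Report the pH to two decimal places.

pKa = −log(2.0 × 10^-4) = 3.699
pH = pKa + log([A⁻]/[HA]) = 3.699 + log(0.2/0.33)
pH = 3.699 + (-0.217) = 3.48

pH = 3.48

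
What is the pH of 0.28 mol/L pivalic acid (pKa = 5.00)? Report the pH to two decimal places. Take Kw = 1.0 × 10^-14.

(CH3)3CCOOH ⇌ (CH3)3CCOO- + H+
Ka = 10^(−5.00) = 1.00 × 10^-5
Let x = [H+] at equilibrium. Ka = x²/(0.28 − x).
Neglecting x in the denominator: x = √(1.00 × 10^-5 × 0.28) = 1.67 × 10^-3 M
Check: 0.6% ionized — well under 5%, approximation valid.
pH = −log(1.67 × 10^-3) = 2.78

pH = 2.78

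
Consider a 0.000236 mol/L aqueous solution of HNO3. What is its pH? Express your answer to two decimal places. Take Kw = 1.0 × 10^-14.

pH = 3.63

HNO3 is a strong acid and dissociates completely, so [H+] = 0.000236 M.
pH = -log(0.000236) = 3.63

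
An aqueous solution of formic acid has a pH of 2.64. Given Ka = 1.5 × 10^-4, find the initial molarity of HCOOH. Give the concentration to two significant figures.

[H+] = 10^(-2.64) = 2.29 × 10^-3 M = x
Ka = x²/(C₀ − x) ⇒ C₀ = x + x²/Ka
C₀ = 2.29 × 10^-3 + (2.29 × 10^-3)²/(1.5 × 10^-4) = 3.73 × 10^-2 M

C₀ = 3.7 × 10^-2 M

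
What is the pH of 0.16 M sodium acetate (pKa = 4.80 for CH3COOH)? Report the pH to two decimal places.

pH = 9.00

CH3COO- is the conjugate base of the weak acid CH3COOH.
Ka = 10^(−4.80) = 1.58 × 10^-5
Kb = Kw/Ka = 1.0×10^-14 / 1.58 × 10^-5 = 6.33 × 10^-10
Kb = x²/(0.16 − x) = 6.33 × 10^-10
Since Kb ≪ C₀, x ≈ √(Kb·C₀) = 1.01 × 10^-5 M.
(x/C₀ = 0.0063% < 5%, so the approximation holds.)
pOH = 5.00, so pH = 14.00 − pOH = 9.00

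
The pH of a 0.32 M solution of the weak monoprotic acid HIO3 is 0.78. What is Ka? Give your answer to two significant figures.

[H+] = 10^(-0.78) = 1.66 × 10^-1 M
At equilibrium [HA] = 0.32 − 1.66 × 10^-1 = 1.54 × 10^-1 M
Ka = [H+][A-]/[HA] = (1.66 × 10^-1)² / 1.54 × 10^-1 = 1.8 × 10^-1

Ka = 1.8 × 10^-1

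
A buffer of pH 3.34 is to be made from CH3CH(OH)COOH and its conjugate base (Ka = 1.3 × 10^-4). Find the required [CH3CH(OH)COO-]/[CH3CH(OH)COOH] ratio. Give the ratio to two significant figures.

pKa = -log(1.3 × 10^-4) = 3.886
pH = pKa + log(r) ⇒ log(r) = 3.34 − 3.886 = -0.546
r = [CH3CH(OH)COO-]/[CH3CH(OH)COOH] = 10^(-0.546) = 0.284

ratio = 0.28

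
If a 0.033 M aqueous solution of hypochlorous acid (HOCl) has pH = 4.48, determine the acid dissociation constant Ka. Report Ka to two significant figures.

[H+] = 10^(-4.48) = 3.31 × 10^-5 M
At equilibrium [HA] = 0.033 − 3.31 × 10^-5 = 3.30 × 10^-2 M
Ka = [H+][A-]/[HA] = (3.31 × 10^-5)² / 3.30 × 10^-2 = 3.3 × 10^-8

Ka = 3.3 × 10^-8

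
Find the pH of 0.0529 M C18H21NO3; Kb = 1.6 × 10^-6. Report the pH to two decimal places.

C18H21NO3 + H2O ⇌ C18H22NO3+ + OH-
Kb = [OH-]²/(0.0529 − [OH-]) = 1.6 × 10^-6
Assume [OH-] ≪ 0.0529: [OH-] ≈ √(1.6 × 10^-6 × 0.0529) = 2.91 × 10^-4 M
Check: 0.55% ionized — well under 5%, approximation valid.
pOH = −log(2.91 × 10^-4) = 3.54; pH = 14.00 − 3.54 = 10.46

pH = 10.46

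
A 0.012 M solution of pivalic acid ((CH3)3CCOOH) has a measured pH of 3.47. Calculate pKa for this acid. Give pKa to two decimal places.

[H+] = 10^(-3.47) = 3.39 × 10^-4 M
At equilibrium [HA] = 0.012 − 3.39 × 10^-4 = 1.17 × 10^-2 M
Ka = [H+][A-]/[HA] = (3.39 × 10^-4)² / 1.17 × 10^-2 = 9.82 × 10^-6
pKa = -log(9.82 × 10^-6) = 5.01

pKa = 5.01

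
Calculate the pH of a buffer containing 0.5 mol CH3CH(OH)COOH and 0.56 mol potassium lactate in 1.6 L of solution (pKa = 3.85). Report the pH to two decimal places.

Using pH = pKa + log([base]/[acid]) with [base]/[acid] = 0.56/0.5:
pH = 3.85 + (+0.049) = 3.90

pH = 3.90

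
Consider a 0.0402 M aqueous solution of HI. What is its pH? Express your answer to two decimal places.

pH = 1.40

HI is a strong acid and dissociates completely, so [H+] = 0.0402 M.
pH = -log(0.0402) = 1.40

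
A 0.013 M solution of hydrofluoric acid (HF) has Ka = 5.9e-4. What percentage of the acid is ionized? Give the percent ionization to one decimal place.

19.2%

HF ⇌ F- + H+; let x = [H+] at equilibrium.
Ka = x²/(C₀ − x); solving the quadratic gives x = 2.49 × 10^-3 M.
% ionization = x/C₀ × 100% = 2.49 × 10^-3/0.013 × 100% = 19.2%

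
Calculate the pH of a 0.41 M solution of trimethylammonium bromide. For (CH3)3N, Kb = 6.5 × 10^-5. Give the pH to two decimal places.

pH = 5.10

(CH3)3NH+ is the conjugate acid of the weak base (CH3)3N.
Ka = Kw/Kb = 1.0×10^-14 / 6.5 × 10^-5 = 1.54 × 10^-10
Ka = [H+]²/(0.41 − [H+]) = 1.54 × 10^-10
Assume [H+] ≪ 0.41: [H+] ≈ √(1.54 × 10^-10 × 0.41) = 7.95 × 10^-6 M
Check: 0.0019% ionized — well under 5%, approximation valid.
pH = −log(7.95 × 10^-6) = 5.10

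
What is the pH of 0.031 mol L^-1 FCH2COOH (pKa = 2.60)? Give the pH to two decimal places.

pH = 2.12

FCH2COOH ⇌ FCH2COO- + H+
Ka = 10^(−2.60) = 2.51 × 10^-3
Ka = [H+]²/(0.031 − [H+]) = 2.51 × 10^-3
The 5% rule fails; solving [H+]² + Ka·[H+] − Ka·C₀ = 0 exactly:
[H+] = [−0.00251 + √(0.00251² + 0.000311)]/2 = 7.65 × 10^-3 M
pH = −log[H+] = −log(7.65 × 10^-3) = 2.12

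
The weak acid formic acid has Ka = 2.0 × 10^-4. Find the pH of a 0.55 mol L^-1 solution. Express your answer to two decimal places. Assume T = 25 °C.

HCOOH ⇌ HCOO- + H+
Ka = x²/(0.55 − x) = 2.0 × 10^-4
Since Ka ≪ C₀, x ≈ √(Ka·C₀) = 1.05 × 10^-2 M.
Check: 1.9% ionized — well under 5%, approximation valid.
pH = −log(1.05 × 10^-2) = 1.98

pH = 1.98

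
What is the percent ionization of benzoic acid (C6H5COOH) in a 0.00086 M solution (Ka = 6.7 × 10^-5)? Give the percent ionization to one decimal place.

C6H5COOH ⇌ C6H5COO- + H+; let x = [H+] at equilibrium.
Solve x² + 6.7e-05x − 5.76e-08 = 0 → x = 2.09 × 10^-4 M
% ionization = x/C₀ × 100% = 2.09 × 10^-4/0.00086 × 100% = 24.3%

24.3%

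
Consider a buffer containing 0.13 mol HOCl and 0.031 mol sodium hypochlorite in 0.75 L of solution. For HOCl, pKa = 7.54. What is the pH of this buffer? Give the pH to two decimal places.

Henderson–Hasselbalch: pH = pKa + log([OCl-]/[HOCl]) = 7.54 + log(0.031/0.13)
pH = 7.54 + (-0.623) = 6.92

pH = 6.92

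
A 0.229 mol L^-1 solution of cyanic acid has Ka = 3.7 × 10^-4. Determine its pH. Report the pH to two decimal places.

pH = 2.04

HOCN ⇌ OCN- + H+
From the ICE table, Ka = x²/(0.229 − x) = 3.7 × 10^-4.
Neglecting x in the denominator: x = √(3.7 × 10^-4 × 0.229) = 9.20 × 10^-3 M
pH = −log[H+] = −log(9.20 × 10^-3) = 2.04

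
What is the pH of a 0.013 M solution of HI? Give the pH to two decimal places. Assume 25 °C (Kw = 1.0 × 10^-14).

pH = 1.89

HI is a strong acid and dissociates completely, so [H+] = 0.013 M.
pH = -log(0.013) = 1.89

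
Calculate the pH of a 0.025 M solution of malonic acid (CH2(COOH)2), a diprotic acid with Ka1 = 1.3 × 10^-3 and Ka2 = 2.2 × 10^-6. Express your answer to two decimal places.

Since Ka1 ≫ Ka2, the first ionization dominates [H+].
Ka1 = x²/(0.025 − x) = 1.3 × 10^-3
Solving the quadratic: x = (−Ka1 + √(Ka1² + 4·Ka1·C₀))/2 = 5.09 × 10^-3 M
pH = −log(5.09 × 10^-3) = 2.29

pH = 2.29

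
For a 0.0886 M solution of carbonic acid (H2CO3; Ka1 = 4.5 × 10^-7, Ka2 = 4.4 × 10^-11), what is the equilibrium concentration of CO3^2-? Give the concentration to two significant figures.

First ionization gives [H+] ≈ [HCO3-] = 2.00 × 10^-4 M.
Second step: Ka2 = [H+][CO3^2-]/[HCO3-] ≈ [CO3^2-] (since [H+] ≈ [HCO3-]).
So [CO3^2-] ≈ Ka2.

4.4 × 10^-11 M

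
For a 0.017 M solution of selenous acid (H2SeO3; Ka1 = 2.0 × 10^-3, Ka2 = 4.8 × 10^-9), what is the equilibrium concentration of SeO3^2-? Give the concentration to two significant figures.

First ionization gives [H+] ≈ [HSeO3-] = 4.92 × 10^-3 M.
Second step: Ka2 = [H+][SeO3^2-]/[HSeO3-] ≈ [SeO3^2-] (since [H+] ≈ [HSeO3-]).
So [SeO3^2-] ≈ Ka2.

4.8 × 10^-9 M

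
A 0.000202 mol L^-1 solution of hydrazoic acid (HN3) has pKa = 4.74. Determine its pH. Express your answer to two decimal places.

pH = 4.28

HN3 ⇌ N3- + H+
Ka = 10^(−4.74) = 1.82 × 10^-5
From the ICE table, Ka = [H+]²/(0.000202 − [H+]) = 1.82 × 10^-5.
The 5% rule fails; solving [H+]² + Ka·[H+] − Ka·C₀ = 0 exactly:
[H+] = [−1.82e-05 + √(1.82e-05² + 1.47e-08)]/2 = 5.22 × 10^-5 M
pH = −log[H+] = −log(5.22 × 10^-5) = 4.28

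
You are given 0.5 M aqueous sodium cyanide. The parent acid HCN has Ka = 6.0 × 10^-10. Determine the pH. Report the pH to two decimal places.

CN- is the conjugate base of the weak acid HCN.
Kb = Kw/Ka = 1.0×10^-14 / 6.0 × 10^-10 = 1.67 × 10^-5
From the ICE table, Kb = x²/(0.5 − x) = 1.67 × 10^-5.
Assume x ≪ 0.5: x ≈ √(1.67 × 10^-5 × 0.5) = 2.89 × 10^-3 M
Check: 0.58% ionized — well under 5%, approximation valid.
pOH = 2.54, so pH = 14.00 − pOH = 11.46

pH = 11.46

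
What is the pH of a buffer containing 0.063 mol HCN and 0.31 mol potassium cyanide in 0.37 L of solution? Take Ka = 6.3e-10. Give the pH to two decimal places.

pKa = −log(6.3 × 10^-10) = 9.201
Using pH = pKa + log([base]/[acid]) with [base]/[acid] = 0.31/0.063:
pH = 9.201 + (+0.692) = 9.89

pH = 9.89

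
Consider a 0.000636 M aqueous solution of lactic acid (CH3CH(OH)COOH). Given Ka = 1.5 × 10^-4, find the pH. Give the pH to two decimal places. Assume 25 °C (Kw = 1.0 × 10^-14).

CH3CH(OH)COOH ⇌ CH3CH(OH)COO- + H+
Ka = x²/(0.000636 − x) = 1.5 × 10^-4
x is not negligible relative to C₀; solve x² + 0.00015·x − 9.54e-08 = 0.
x = (−Ka + √(Ka² + 4·Ka·C₀))/2 = 2.43 × 10^-4 M
pH = −log[H+] = −log(2.43 × 10^-4) = 3.61

pH = 3.61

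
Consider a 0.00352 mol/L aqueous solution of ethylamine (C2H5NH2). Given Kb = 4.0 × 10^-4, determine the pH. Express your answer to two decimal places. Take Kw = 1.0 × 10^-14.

pH = 11.00

C2H5NH2 + H2O ⇌ C2H5NH3+ + OH-
Kb = [OH-]²/(0.00352 − [OH-]) = 4.0 × 10^-4
The 5% rule fails; solving [OH-]² + Kb·[OH-] − Kb·C₀ = 0 exactly:
[OH-] = (−Kb + √(Kb² + 4·Kb·C₀))/2 = 1.00 × 10^-3 M
pOH = 3.00, so pH = 14.00 − pOH = 11.00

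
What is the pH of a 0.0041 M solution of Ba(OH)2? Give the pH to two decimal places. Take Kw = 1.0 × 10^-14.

pH = 11.91

Ba(OH)2 is a strong base (each formula unit releases 2 OH-); [OH-] = 0.0082 M.
pOH = -log(0.0082) = 2.09
pH = 14.00 - 2.09 = 11.91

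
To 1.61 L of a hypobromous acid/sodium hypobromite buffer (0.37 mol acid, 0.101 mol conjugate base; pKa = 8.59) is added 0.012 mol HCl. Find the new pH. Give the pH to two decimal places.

pH = 7.96

After neutralization: n(HOBr) = 0.382 mol, n(OBr-) = 0.089 mol.
Henderson–Hasselbalch with mole ratio 0.089/0.382: pH = 8.59 + (-0.633)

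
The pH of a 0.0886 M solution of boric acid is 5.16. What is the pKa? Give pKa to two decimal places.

pKa = 9.27

[H+] = 10^(-5.16) = 6.92 × 10^-6 M
At equilibrium [HA] = 0.0886 − 6.92 × 10^-6 = 8.86 × 10^-2 M
Ka = [H+][A-]/[HA] = (6.92 × 10^-6)² / 8.86 × 10^-2 = 5.40 × 10^-10
pKa = -log(5.40 × 10^-10) = 9.27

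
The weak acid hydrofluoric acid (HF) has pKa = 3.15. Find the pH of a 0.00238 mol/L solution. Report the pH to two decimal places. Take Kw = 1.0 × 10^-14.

HF ⇌ F- + H+
Ka = 10^(−3.15) = 7.08 × 10^-4
From the ICE table, Ka = x²/(0.00238 − x) = 7.08 × 10^-4.
The 5% rule fails; solving x² + Ka·x − Ka·C₀ = 0 exactly:
x = [−0.000708 + √(0.000708² + 6.74e-06)]/2 = 9.91 × 10^-4 M
pH = −log[H+] = −log(9.91 × 10^-4) = 3.00

pH = 3.00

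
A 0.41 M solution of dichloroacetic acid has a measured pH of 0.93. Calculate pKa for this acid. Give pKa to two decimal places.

pKa = 1.33

[H+] = 10^(-0.93) = 1.17 × 10^-1 M
At equilibrium [HA] = 0.41 − 1.17 × 10^-1 = 2.93 × 10^-1 M
Ka = [H+][A-]/[HA] = (1.17 × 10^-1)² / 2.93 × 10^-1 = 4.67 × 10^-2
pKa = -log(4.67 × 10^-2) = 1.33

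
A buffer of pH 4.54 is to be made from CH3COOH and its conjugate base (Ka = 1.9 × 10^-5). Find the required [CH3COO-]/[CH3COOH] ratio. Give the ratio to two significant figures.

pKa = -log(1.9 × 10^-5) = 4.721
pH = pKa + log(r) ⇒ log(r) = 4.54 − 4.721 = -0.181
r = [CH3COO-]/[CH3COOH] = 10^(-0.181) = 0.659

ratio = 0.66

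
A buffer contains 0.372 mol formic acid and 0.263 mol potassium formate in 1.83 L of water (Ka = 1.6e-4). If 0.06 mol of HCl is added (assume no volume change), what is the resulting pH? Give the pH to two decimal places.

Added H+ converts HCOO- to HCOOH: HCOOH → 0.432 mol, HCOO- → 0.203 mol.
pKa = −log(1.6 × 10^-4) = 3.796
pH = pKa + log([A⁻]/[HA]) = 3.796 + log(0.203/0.432) = 3.796 -0.328

pH = 3.47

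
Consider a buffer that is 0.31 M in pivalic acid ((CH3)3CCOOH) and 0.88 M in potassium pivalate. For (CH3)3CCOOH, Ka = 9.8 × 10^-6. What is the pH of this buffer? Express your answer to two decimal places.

pH = 5.46

pKa = −log(9.8 × 10^-6) = 5.009
pH = pKa + log([A⁻]/[HA]) = 5.009 + log(0.88/0.31)
pH = 5.009 + (+0.453) = 5.46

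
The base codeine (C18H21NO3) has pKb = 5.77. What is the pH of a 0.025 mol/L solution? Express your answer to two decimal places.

pH = 10.31

C18H21NO3 + H2O ⇌ C18H22NO3+ + OH-
Kb = 10^(−5.77) = 1.70 × 10^-6
From the ICE table, Kb = x²/(0.025 − x) = 1.70 × 10^-6.
Neglecting x in the denominator: x = √(1.70 × 10^-6 × 0.025) = 2.06 × 10^-4 M
(x/C₀ = 0.82% < 5%, so the approximation holds.)
pOH = −log(2.06 × 10^-4) = 3.69; pH = 14.00 − 3.69 = 10.31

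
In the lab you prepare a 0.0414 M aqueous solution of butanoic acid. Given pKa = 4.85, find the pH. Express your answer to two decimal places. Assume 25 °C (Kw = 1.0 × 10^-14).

pH = 3.12

CH3(CH2)2COOH ⇌ CH3(CH2)2COO- + H+
Ka = 10^(−4.85) = 1.41 × 10^-5
Let x = [H+] at equilibrium. Ka = x²/(0.0414 − x).
Neglecting x in the denominator: x = √(1.41 × 10^-5 × 0.0414) = 7.64 × 10^-4 M
(x/C₀ = 1.8% < 5%, so the approximation holds.)
pH = −log[H+] = −log(7.64 × 10^-4) = 3.12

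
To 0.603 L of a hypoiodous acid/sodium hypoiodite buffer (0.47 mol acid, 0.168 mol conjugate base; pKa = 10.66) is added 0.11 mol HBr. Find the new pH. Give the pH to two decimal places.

Added H+ converts OI- to HOI: HOI → 0.58 mol, OI- → 0.058 mol.
Henderson–Hasselbalch with mole ratio 0.058/0.58: pH = 10.66 + (-1.000)

pH = 9.66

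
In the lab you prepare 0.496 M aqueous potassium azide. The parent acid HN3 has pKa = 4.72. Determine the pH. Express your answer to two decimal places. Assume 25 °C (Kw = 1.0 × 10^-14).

N3- is the conjugate base of the weak acid HN3.
Ka = 10^(−4.72) = 1.91 × 10^-5
Kb = Kw/Ka = 1.0×10^-14 / 1.91 × 10^-5 = 5.24 × 10^-10
From the ICE table, Kb = [OH-]²/(0.496 − [OH-]) = 5.24 × 10^-10.
Neglecting [OH-] in the denominator: [OH-] = √(5.24 × 10^-10 × 0.496) = 1.61 × 10^-5 M
pOH = 4.79, so pH = 14.00 − pOH = 9.21

pH = 9.21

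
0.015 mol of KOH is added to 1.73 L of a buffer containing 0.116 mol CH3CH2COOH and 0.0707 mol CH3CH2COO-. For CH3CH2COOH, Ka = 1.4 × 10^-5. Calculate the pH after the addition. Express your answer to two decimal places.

After neutralization: n(CH3CH2COOH) = 0.101 mol, n(CH3CH2COO-) = 0.0857 mol.
pKa = −log(1.4 × 10^-5) = 4.854
pH = pKa + log(n_CH3CH2COO-/n_CH3CH2COOH) = 4.854 + log(0.0857/0.101) = 4.854 + (-0.071)

pH = 4.78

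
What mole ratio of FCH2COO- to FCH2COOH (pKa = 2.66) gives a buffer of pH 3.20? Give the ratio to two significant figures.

pH = pKa + log(r) ⇒ log(r) = 3.20 − 2.66 = +0.54
r = [FCH2COO-]/[FCH2COOH] = 10^(+0.54) = 3.47

ratio = 3.5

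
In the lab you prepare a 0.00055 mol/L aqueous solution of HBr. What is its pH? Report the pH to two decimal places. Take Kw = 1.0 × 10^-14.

pH = 3.26

HBr is a strong acid and dissociates completely, so [H+] = 0.00055 M.
pH = -log(0.00055) = 3.26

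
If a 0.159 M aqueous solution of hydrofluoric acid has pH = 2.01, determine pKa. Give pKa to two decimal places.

[H+] = 10^(-2.01) = 9.77 × 10^-3 M
At equilibrium [HA] = 0.159 − 9.77 × 10^-3 = 1.49 × 10^-1 M
Ka = [H+][A-]/[HA] = (9.77 × 10^-3)² / 1.49 × 10^-1 = 6.41 × 10^-4
pKa = -log(6.41 × 10^-4) = 3.19

pKa = 3.19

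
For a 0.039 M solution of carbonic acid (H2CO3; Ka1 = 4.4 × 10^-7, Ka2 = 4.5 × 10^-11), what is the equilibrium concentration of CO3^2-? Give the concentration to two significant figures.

4.5 × 10^-11 M

First ionization gives [H+] ≈ [HCO3-] = 1.31 × 10^-4 M.
Second step: Ka2 = [H+][CO3^2-]/[HCO3-] ≈ [CO3^2-] (since [H+] ≈ [HCO3-]).
So [CO3^2-] ≈ Ka2.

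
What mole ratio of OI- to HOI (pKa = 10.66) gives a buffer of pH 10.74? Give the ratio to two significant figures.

pH = pKa + log(r) ⇒ log(r) = 10.74 − 10.66 = +0.08
r = [OI-]/[HOI] = 10^(+0.08) = 1.2

ratio = 1.2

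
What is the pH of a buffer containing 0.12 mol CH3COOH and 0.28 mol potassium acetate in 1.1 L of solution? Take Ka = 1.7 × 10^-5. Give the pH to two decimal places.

pKa = −log(1.7 × 10^-5) = 4.770
Using pH = pKa + log([base]/[acid]) with [base]/[acid] = 0.28/0.12:
pH = 4.770 + (+0.368) = 5.14

pH = 5.14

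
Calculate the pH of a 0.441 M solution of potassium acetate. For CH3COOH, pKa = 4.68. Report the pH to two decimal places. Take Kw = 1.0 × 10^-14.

CH3COO- is the conjugate base of the weak acid CH3COOH.
Ka = 10^(−4.68) = 2.09 × 10^-5
Kb = Kw/Ka = 1.0×10^-14 / 2.09 × 10^-5 = 4.78 × 10^-10
Kb = x²/(0.441 − x) = 4.78 × 10^-10
Since Kb ≪ C₀, x ≈ √(Kb·C₀) = 1.45 × 10^-5 M.
Check: 0.0033% ionized — well under 5%, approximation valid.
pOH = 4.84, so pH = 14.00 − pOH = 9.16

pH = 9.16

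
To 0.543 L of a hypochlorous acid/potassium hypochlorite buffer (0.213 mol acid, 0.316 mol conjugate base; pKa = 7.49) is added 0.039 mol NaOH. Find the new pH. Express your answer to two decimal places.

pH = 7.80

OH- converts HOCl to OCl-: HOCl → 0.174 mol, OCl- → 0.355 mol.
pH = pKa + log([A⁻]/[HA]) = 7.49 + log(0.355/0.174) = 7.49 +0.310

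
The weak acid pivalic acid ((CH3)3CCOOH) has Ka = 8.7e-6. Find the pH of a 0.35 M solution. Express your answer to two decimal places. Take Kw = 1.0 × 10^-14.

(CH3)3CCOOH ⇌ (CH3)3CCOO- + H+
Let x = [H+] at equilibrium. Ka = x²/(0.35 − x).
Neglecting x in the denominator: x = √(8.7 × 10^-6 × 0.35) = 1.74 × 10^-3 M
Check: 0.5% ionized — well under 5%, approximation valid.
pH = −log[H+] = −log(1.74 × 10^-3) = 2.76

pH = 2.76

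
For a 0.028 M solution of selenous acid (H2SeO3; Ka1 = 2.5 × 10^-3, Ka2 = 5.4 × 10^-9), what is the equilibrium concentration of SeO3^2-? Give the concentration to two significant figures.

First ionization gives [H+] ≈ [HSeO3-] = 7.21 × 10^-3 M.
Second step: Ka2 = [H+][SeO3^2-]/[HSeO3-] ≈ [SeO3^2-] (since [H+] ≈ [HSeO3-]).
So [SeO3^2-] ≈ Ka2.

5.4 × 10^-9 M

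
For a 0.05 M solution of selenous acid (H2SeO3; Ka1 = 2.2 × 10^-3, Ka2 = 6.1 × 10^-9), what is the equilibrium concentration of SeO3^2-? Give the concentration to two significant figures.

First ionization gives [H+] ≈ [HSeO3-] = 9.45 × 10^-3 M.
Second step: Ka2 = [H+][SeO3^2-]/[HSeO3-] ≈ [SeO3^2-] (since [H+] ≈ [HSeO3-]).
So [SeO3^2-] ≈ Ka2.

6.1 × 10^-9 M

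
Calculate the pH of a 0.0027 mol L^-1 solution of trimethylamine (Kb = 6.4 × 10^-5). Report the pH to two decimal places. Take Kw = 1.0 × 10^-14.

(CH3)3N + H2O ⇌ (CH3)3NH+ + OH-
From the ICE table, Kb = [OH-]²/(0.0027 − [OH-]) = 6.4 × 10^-5.
The 5% rule fails; solving [OH-]² + Kb·[OH-] − Kb·C₀ = 0 exactly:
[OH-] = (−Kb + √(Kb² + 4·Kb·C₀))/2 = 3.85 × 10^-4 M
pOH = −log(3.85 × 10^-4) = 3.41; pH = 14.00 − 3.41 = 10.59

pH = 10.59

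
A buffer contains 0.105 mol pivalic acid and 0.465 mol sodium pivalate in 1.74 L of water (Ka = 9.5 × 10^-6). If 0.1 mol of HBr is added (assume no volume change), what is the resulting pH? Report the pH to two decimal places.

pH = 5.27

Added H+ converts (CH3)3CCOO- to (CH3)3CCOOH: (CH3)3CCOOH → 0.205 mol, (CH3)3CCOO- → 0.365 mol.
pKa = −log(9.5 × 10^-6) = 5.022
pH = pKa + log([A⁻]/[HA]) = 5.022 + log(0.365/0.205) = 5.022 +0.251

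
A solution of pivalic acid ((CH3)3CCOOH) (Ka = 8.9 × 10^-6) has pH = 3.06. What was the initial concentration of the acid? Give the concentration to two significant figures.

C₀ = 8.6 × 10^-2 M

[H+] = 10^(-3.06) = 8.71 × 10^-4 M = x
Ka = x²/(C₀ − x) ⇒ C₀ = x + x²/Ka
C₀ = 8.71 × 10^-4 + (8.71 × 10^-4)²/(8.9 × 10^-6) = 8.61 × 10^-2 M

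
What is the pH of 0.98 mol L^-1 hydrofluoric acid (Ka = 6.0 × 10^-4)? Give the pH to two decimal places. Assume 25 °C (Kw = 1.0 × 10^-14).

HF ⇌ F- + H+
Let x = [H+] at equilibrium. Ka = x²/(0.98 − x).
Assume x ≪ 0.98: x ≈ √(6.0 × 10^-4 × 0.98) = 2.42 × 10^-2 M
Check: 2.5% ionized — well under 5%, approximation valid.
pH = −log[H+] = −log(2.42 × 10^-2) = 1.62

pH = 1.62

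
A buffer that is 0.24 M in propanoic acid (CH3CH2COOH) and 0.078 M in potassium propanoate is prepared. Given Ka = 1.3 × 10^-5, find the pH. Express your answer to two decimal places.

pH = 4.40

pKa = −log(1.3 × 10^-5) = 4.886
pH = pKa + log([A⁻]/[HA]) = 4.886 + log(0.078/0.24)
pH = 4.886 + (-0.488) = 4.40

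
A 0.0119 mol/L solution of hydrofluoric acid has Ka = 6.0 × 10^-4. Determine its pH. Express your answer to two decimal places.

HF ⇌ F- + H+
From the ICE table, Ka = x²/(0.0119 − x) = 6.0 × 10^-4.
The 5% rule fails; solving x² + Ka·x − Ka·C₀ = 0 exactly:
x = (−Ka + √(Ka² + 4·Ka·C₀))/2 = 2.39 × 10^-3 M
pH = −log(2.39 × 10^-3) = 2.62

pH = 2.62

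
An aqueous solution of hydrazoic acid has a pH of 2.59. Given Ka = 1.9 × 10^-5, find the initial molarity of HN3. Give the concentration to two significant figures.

C₀ = 3.5 × 10^-1 M

[H+] = 10^(-2.59) = 2.57 × 10^-3 M = x
Ka = x²/(C₀ − x) ⇒ C₀ = x + x²/Ka
C₀ = 2.57 × 10^-3 + (2.57 × 10^-3)²/(1.9 × 10^-5) = 3.50 × 10^-1 M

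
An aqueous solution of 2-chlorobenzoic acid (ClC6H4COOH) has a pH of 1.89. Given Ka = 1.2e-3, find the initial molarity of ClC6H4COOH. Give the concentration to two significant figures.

C₀ = 1.5 × 10^-1 M

[H+] = 10^(-1.89) = 1.29 × 10^-2 M = x
Ka = x²/(C₀ − x) ⇒ C₀ = x + x²/Ka
C₀ = 1.29 × 10^-2 + (1.29 × 10^-2)²/(1.2 × 10^-3) = 1.52 × 10^-1 M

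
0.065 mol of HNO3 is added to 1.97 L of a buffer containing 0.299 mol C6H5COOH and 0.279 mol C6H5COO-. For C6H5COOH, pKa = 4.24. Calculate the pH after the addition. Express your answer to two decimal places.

pH = 4.01

After neutralization: n(C6H5COOH) = 0.364 mol, n(C6H5COO-) = 0.214 mol.
pH = pKa + log(n_C6H5COO-/n_C6H5COOH) = 4.24 + log(0.214/0.364) = 4.24 + (-0.231)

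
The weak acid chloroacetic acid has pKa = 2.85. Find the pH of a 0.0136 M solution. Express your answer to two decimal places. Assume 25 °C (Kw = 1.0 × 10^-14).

pH = 2.43

ClCH2COOH ⇌ ClCH2COO- + H+
Ka = 10^(−2.85) = 1.41 × 10^-3
Ka = x²/(0.0136 − x) = 1.41 × 10^-3
The 5% rule fails; solving x² + Ka·x − Ka·C₀ = 0 exactly:
x = [−0.00141 + √(0.00141² + 7.67e-05)]/2 = 3.73 × 10^-3 M
pH = −log[H+] = −log(3.73 × 10^-3) = 2.43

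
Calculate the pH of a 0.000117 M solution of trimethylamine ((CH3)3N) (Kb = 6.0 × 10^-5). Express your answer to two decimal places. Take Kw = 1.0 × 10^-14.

(CH3)3N + H2O ⇌ (CH3)3NH+ + OH-
Kb = [OH-]²/(0.000117 − [OH-]) = 6.0 × 10^-5
The 5% rule fails; solving [OH-]² + Kb·[OH-] − Kb·C₀ = 0 exactly:
[OH-] = (−Kb + √(Kb² + 4·Kb·C₀))/2 = 5.90 × 10^-5 M
pOH = 4.23, so pH = 14.00 − pOH = 9.77

pH = 9.77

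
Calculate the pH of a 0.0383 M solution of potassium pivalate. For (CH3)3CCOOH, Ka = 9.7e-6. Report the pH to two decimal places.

pH = 8.80

(CH3)3CCOO- is the conjugate base of the weak acid (CH3)3CCOOH.
Kb = Kw/Ka = 1.0×10^-14 / 9.7 × 10^-6 = 1.03 × 10^-9
From the ICE table, Kb = x²/(0.0383 − x) = 1.03 × 10^-9.
Since Kb ≪ C₀, x ≈ √(Kb·C₀) = 6.28 × 10^-6 M.
(x/C₀ = 0.016% < 5%, so the approximation holds.)
pOH = 5.20, so pH = 14.00 − pOH = 8.80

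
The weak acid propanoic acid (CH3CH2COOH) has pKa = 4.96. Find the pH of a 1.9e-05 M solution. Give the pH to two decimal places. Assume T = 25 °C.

CH3CH2COOH ⇌ CH3CH2COO- + H+
Ka = 10^(−4.96) = 1.10 × 10^-5
Ka = x²/(1.9e-05 − x) = 1.10 × 10^-5
Here C₀/Ka ≈ 1.73, so the small-x approximation fails. Use the quadratic:
x = [−1.1e-05 + √(1.1e-05² + 8.36e-10)]/2 = 9.97 × 10^-6 M
pH = −log[H+] = −log(9.97 × 10^-6) = 5.00

pH = 5.00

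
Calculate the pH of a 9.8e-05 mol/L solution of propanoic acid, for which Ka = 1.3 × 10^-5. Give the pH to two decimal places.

pH = 4.53

CH3CH2COOH ⇌ CH3CH2COO- + H+
From the ICE table, Ka = [H+]²/(9.8e-05 − [H+]) = 1.3 × 10^-5.
Here C₀/Ka ≈ 7.54, so the small-[H+] approximation fails. Use the quadratic:
[H+] = (−Ka + √(Ka² + 4·Ka·C₀))/2 = 2.98 × 10^-5 M
pH = −log(2.98 × 10^-5) = 4.53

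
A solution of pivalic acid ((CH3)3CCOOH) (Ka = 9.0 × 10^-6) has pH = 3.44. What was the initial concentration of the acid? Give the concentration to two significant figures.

C₀ = 1.5 × 10^-2 M

[H+] = 10^(-3.44) = 3.63 × 10^-4 M = x
Ka = x²/(C₀ − x) ⇒ C₀ = x + x²/Ka
C₀ = 3.63 × 10^-4 + (3.63 × 10^-4)²/(9.0 × 10^-6) = 1.50 × 10^-2 M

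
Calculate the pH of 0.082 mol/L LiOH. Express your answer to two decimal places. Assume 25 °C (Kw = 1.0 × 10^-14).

LiOH is a strong base; [OH-] = 0.082 M.
pOH = -log(0.082) = 1.09
pH = 14.00 - 1.09 = 12.91

pH = 12.91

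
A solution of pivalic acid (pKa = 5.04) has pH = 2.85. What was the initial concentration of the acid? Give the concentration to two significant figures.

[H+] = 10^(-2.85) = 1.41 × 10^-3 M = x
Ka = 10^(−5.04) = 9.12 × 10^-6
Ka = x²/(C₀ − x) ⇒ C₀ = x + x²/Ka
C₀ = 1.41 × 10^-3 + (1.41 × 10^-3)²/(9.12 × 10^-6) = 2.19 × 10^-1 M

C₀ = 2.2 × 10^-1 M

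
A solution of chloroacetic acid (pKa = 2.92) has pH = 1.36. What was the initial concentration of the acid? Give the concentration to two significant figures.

[H+] = 10^(-1.36) = 4.37 × 10^-2 M = x
Ka = 10^(−2.92) = 1.20 × 10^-3
Ka = x²/(C₀ − x) ⇒ C₀ = x + x²/Ka
C₀ = 4.37 × 10^-2 + (4.37 × 10^-2)²/(1.20 × 10^-3) = 1.64 M

C₀ = 1.6 M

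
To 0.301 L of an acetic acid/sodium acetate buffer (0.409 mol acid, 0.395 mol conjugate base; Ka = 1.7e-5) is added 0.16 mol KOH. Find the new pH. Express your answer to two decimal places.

OH- converts CH3COOH to CH3COO-: CH3COOH → 0.249 mol, CH3COO- → 0.555 mol.
pKa = −log(1.7 × 10^-5) = 4.770
pH = pKa + log(n_CH3COO-/n_CH3COOH) = 4.770 + log(0.555/0.249) = 4.770 + (+0.348)

pH = 5.12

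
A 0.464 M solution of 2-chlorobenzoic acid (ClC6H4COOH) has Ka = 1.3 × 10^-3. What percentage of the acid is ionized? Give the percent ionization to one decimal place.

5.2%

ClC6H4COOH ⇌ ClC6H4COO- + H+; let x = [H+] at equilibrium.
Solve x² + 0.0013x − 0.000603 = 0 → x = 2.39 × 10^-2 M
Fraction ionized = 2.39 × 10^-2 / 0.464 = 0.0515 → 5.2%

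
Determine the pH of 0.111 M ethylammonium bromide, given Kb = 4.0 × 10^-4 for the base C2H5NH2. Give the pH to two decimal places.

C2H5NH3+ is the conjugate acid of the weak base C2H5NH2.
Ka = Kw/Kb = 1.0×10^-14 / 4.0 × 10^-4 = 2.50 × 10^-11
Ka = [H+]²/(0.111 − [H+]) = 2.50 × 10^-11
Assume [H+] ≪ 0.111: [H+] ≈ √(2.50 × 10^-11 × 0.111) = 1.67 × 10^-6 M
([H+]/C₀ = 0.0015% < 5%, so the approximation holds.)
pH = −log[H+] = −log(1.67 × 10^-6) = 5.78

pH = 5.78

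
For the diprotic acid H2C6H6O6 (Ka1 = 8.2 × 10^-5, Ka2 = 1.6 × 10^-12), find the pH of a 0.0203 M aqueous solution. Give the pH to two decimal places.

Since Ka1 ≫ Ka2, the first ionization dominates [H+].
Ka1 = x²/(0.0203 − x) = 8.2 × 10^-5
Solving the quadratic: x = (−Ka1 + √(Ka1² + 4·Ka1·C₀))/2 = 1.25 × 10^-3 M
pH = −log(1.25 × 10^-3) = 2.90

pH = 2.90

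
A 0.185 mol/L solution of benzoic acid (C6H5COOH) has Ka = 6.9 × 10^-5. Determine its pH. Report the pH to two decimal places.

pH = 2.45

C6H5COOH ⇌ C6H5COO- + H+
From the ICE table, Ka = [H+]²/(0.185 − [H+]) = 6.9 × 10^-5.
Since Ka ≪ C₀, [H+] ≈ √(Ka·C₀) = 3.57 × 10^-3 M.
Check: 1.9% ionized — well under 5%, approximation valid.
pH = −log(3.57 × 10^-3) = 2.45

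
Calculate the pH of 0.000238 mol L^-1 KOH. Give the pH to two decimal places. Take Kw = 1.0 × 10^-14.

KOH is a strong base; [OH-] = 0.000238 M.
pOH = -log(0.000238) = 3.62
pH = 14.00 - 3.62 = 10.38

pH = 10.38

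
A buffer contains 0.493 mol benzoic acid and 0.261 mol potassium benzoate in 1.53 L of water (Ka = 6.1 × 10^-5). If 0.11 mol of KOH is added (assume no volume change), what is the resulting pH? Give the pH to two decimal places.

pH = 4.20

OH- converts C6H5COOH to C6H5COO-: C6H5COOH → 0.383 mol, C6H5COO- → 0.371 mol.
pKa = −log(6.1 × 10^-5) = 4.215
pH = pKa + log([A⁻]/[HA]) = 4.215 + log(0.371/0.383) = 4.215 -0.014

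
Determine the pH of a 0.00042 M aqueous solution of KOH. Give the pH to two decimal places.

pH = 10.62

KOH is a strong base; [OH-] = 0.00042 M.
pOH = -log(0.00042) = 3.38
pH = 14.00 - 3.38 = 10.62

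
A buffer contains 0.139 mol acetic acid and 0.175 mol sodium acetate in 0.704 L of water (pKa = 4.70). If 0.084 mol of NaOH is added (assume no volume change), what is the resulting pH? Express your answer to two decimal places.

pH = 5.37

After neutralization: n(CH3COOH) = 0.055 mol, n(CH3COO-) = 0.259 mol.
pH = pKa + log(n_CH3COO-/n_CH3COOH) = 4.70 + log(0.259/0.055) = 4.70 + (+0.673)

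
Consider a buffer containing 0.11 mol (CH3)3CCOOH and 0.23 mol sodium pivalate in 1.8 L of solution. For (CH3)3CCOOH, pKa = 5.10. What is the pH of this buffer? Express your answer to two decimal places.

pH = pKa + log([A⁻]/[HA]) = 5.10 + log(0.23/0.11)
pH = 5.10 + (+0.320) = 5.42

pH = 5.42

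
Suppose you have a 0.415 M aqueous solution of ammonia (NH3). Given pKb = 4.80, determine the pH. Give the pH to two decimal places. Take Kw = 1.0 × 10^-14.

pH = 11.41

NH3 + H2O ⇌ NH4+ + OH-
Kb = 10^(−4.80) = 1.58 × 10^-5
From the ICE table, Kb = [OH-]²/(0.415 − [OH-]) = 1.58 × 10^-5.
Assume [OH-] ≪ 0.415: [OH-] ≈ √(1.58 × 10^-5 × 0.415) = 2.56 × 10^-3 M
([OH-]/C₀ = 0.62% < 5%, so the approximation holds.)
pOH = 2.59, so pH = 14.00 − pOH = 11.41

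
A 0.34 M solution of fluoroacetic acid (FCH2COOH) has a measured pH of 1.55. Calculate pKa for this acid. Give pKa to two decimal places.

[H+] = 10^(-1.55) = 2.82 × 10^-2 M
At equilibrium [HA] = 0.34 − 2.82 × 10^-2 = 3.12 × 10^-1 M
Ka = [H+][A-]/[HA] = (2.82 × 10^-2)² / 3.12 × 10^-1 = 2.55 × 10^-3
pKa = -log(2.55 × 10^-3) = 2.59

pKa = 2.59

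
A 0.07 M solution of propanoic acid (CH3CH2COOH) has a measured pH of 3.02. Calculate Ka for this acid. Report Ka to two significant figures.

Ka = 1.3 × 10^-5

[H+] = 10^(-3.02) = 9.55 × 10^-4 M
At equilibrium [HA] = 0.07 − 9.55 × 10^-4 = 6.90 × 10^-2 M
Ka = [H+][A-]/[HA] = (9.55 × 10^-4)² / 6.90 × 10^-2 = 1.3 × 10^-5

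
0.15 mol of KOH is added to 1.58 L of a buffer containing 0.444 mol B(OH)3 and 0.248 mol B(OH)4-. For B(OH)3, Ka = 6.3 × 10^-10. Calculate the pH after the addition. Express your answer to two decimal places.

After neutralization: n(B(OH)3) = 0.294 mol, n(B(OH)4-) = 0.398 mol.
pKa = −log(6.3 × 10^-10) = 9.201
Henderson–Hasselbalch with mole ratio 0.398/0.294: pH = 9.201 + (+0.132)

pH = 9.33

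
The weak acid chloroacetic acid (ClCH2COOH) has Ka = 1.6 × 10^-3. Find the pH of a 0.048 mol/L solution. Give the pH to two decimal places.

ClCH2COOH ⇌ ClCH2COO- + H+
Ka = [H+]²/(0.048 − [H+]) = 1.6 × 10^-3
Here C₀/Ka ≈ 30, so the small-[H+] approximation fails. Use the quadratic:
[H+] = [−0.0016 + √(0.0016² + 0.000307)]/2 = 8.00 × 10^-3 M
pH = −log(8.00 × 10^-3) = 2.10

pH = 2.10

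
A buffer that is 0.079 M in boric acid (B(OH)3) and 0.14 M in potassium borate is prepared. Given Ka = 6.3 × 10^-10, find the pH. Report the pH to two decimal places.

pKa = −log(6.3 × 10^-10) = 9.201
Henderson–Hasselbalch: pH = pKa + log([B(OH)4-]/[B(OH)3]) = 9.201 + log(0.14/0.079)
pH = 9.201 + (+0.249) = 9.45

pH = 9.45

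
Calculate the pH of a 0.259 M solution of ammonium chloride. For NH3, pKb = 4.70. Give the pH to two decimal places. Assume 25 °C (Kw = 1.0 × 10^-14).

pH = 4.94

NH4+ is the conjugate acid of the weak base NH3.
Kb = 10^(−4.70) = 2.00 × 10^-5
Ka = Kw/Kb = 1.0×10^-14 / 2.00 × 10^-5 = 5.00 × 10^-10
From the ICE table, Ka = x²/(0.259 − x) = 5.00 × 10^-10.
Neglecting x in the denominator: x = √(5.00 × 10^-10 × 0.259) = 1.14 × 10^-5 M
Check: 0.0044% ionized — well under 5%, approximation valid.
pH = −log(1.14 × 10^-5) = 4.94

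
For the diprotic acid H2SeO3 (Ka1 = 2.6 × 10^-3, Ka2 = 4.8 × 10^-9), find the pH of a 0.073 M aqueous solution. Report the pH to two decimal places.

Since Ka1 ≫ Ka2, the first ionization dominates [H+].
Ka1 = x²/(0.073 − x) = 2.6 × 10^-3
Solving the quadratic: x = (−Ka1 + √(Ka1² + 4·Ka1·C₀))/2 = 1.25 × 10^-2 M
pH = −log(1.25 × 10^-2) = 1.90

pH = 1.90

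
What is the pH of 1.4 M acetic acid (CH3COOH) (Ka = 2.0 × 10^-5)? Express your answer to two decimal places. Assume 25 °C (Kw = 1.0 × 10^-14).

pH = 2.28

CH3COOH ⇌ CH3COO- + H+
From the ICE table, Ka = x²/(1.4 − x) = 2.0 × 10^-5.
Neglecting x in the denominator: x = √(2.0 × 10^-5 × 1.4) = 5.29 × 10^-3 M
Check: 0.38% ionized — well under 5%, approximation valid.
pH = −log[H+] = −log(5.29 × 10^-3) = 2.28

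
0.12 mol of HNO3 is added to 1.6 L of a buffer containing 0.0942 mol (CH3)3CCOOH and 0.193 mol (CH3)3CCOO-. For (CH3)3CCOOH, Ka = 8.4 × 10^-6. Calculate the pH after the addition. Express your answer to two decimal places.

After neutralization: n((CH3)3CCOOH) = 0.214 mol, n((CH3)3CCOO-) = 0.073 mol.
pKa = −log(8.4 × 10^-6) = 5.076
pH = pKa + log([A⁻]/[HA]) = 5.076 + log(0.073/0.214) = 5.076 -0.467

pH = 4.61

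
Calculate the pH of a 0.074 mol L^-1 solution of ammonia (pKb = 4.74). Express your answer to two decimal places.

pH = 11.06

NH3 + H2O ⇌ NH4+ + OH-
Kb = 10^(−4.74) = 1.82 × 10^-5
Kb = x²/(0.074 − x) = 1.82 × 10^-5
Neglecting x in the denominator: x = √(1.82 × 10^-5 × 0.074) = 1.16 × 10^-3 M
(x/C₀ = 1.6% < 5%, so the approximation holds.)
pOH = −log(1.16 × 10^-3) = 2.94; pH = 14.00 − 2.94 = 11.06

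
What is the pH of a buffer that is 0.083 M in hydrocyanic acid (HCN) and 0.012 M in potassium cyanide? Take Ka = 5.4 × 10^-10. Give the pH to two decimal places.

pKa = −log(5.4 × 10^-10) = 9.268
Henderson–Hasselbalch: pH = pKa + log([CN-]/[HCN]) = 9.268 + log(0.012/0.083)
pH = 9.268 + (-0.840) = 8.43

pH = 8.43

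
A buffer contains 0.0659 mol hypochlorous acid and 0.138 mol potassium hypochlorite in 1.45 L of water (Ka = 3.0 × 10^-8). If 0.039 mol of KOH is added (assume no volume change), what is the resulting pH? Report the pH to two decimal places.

pH = 8.34

After neutralization: n(HOCl) = 0.0269 mol, n(OCl-) = 0.177 mol.
pKa = −log(3.0 × 10^-8) = 7.523
Henderson–Hasselbalch with mole ratio 0.177/0.0269: pH = 7.523 + (+0.818)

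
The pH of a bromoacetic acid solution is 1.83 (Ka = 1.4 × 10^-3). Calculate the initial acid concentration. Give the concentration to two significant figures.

C₀ = 1.7 × 10^-1 M

[H+] = 10^(-1.83) = 1.48 × 10^-2 M = x
Ka = x²/(C₀ − x) ⇒ C₀ = x + x²/Ka
C₀ = 1.48 × 10^-2 + (1.48 × 10^-2)²/(1.4 × 10^-3) = 1.71 × 10^-1 M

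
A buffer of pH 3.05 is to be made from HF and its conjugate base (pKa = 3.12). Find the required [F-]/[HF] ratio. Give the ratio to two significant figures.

ratio = 0.85

pH = pKa + log(r) ⇒ log(r) = 3.05 − 3.12 = -0.07
r = [F-]/[HF] = 10^(-0.07) = 0.851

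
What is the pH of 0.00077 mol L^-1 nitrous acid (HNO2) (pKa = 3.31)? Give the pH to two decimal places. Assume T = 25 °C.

pH = 3.38

HNO2 ⇌ NO2- + H+
Ka = 10^(−3.31) = 4.90 × 10^-4
From the ICE table, Ka = x²/(0.00077 − x) = 4.90 × 10^-4.
x is not negligible relative to C₀; solve x² + 0.00049·x − 3.77e-07 = 0.
x = [−0.00049 + √(0.00049² + 1.51e-06)]/2 = 4.16 × 10^-4 M
pH = −log[H+] = −log(4.16 × 10^-4) = 3.38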